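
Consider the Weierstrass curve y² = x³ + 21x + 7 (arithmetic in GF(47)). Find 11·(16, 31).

Write Q = (16, 31).
Double-and-add on 11 = (1011)₂. Start with Q = (16, 31) for the leading 1-bit.
double: tangent at (16, 31): λ = (3·16² + 21)/(2·31) ≡ 37/15. 15⁻¹ ≡ 22 (mod 47), so λ ≡ 37·22 ≡ 15.
  x = λ² - 16 - 16 = 225 - 32 ≡ 5; y = λ·(16 - 5) - 31 ≡ 40. → (5, 40)
double: tangent at (5, 40): λ = (3·5² + 21)/(2·40) ≡ 2/33. 33⁻¹ ≡ 10 (mod 47), so λ ≡ 2·10 ≡ 20.
  x = λ² - 5 - 5 = 400 - 10 ≡ 14; y = λ·(5 - 14) - 40 ≡ 15. → (14, 15)
add Q: (14, 15) + (16, 31). λ = (31 - 15)/(16 - 14) ≡ 16/2 mod 47. 2⁻¹ ≡ 24 (mod 47) since 2·24 = 48 ≡ 1, so λ ≡ 8.
  x = λ² - 14 - 16 = 64 - 30 ≡ 34; y = λ·(14 - 34) - 15 ≡ 13. → (34, 13)
double: tangent at (34, 13): λ = (3·34² + 21)/(2·13) ≡ 11/26. 26⁻¹ ≡ 38 (mod 47), so λ ≡ 11·38 ≡ 42.
  x = λ² - 34 - 34 = 1764 - 68 ≡ 4; y = λ·(34 - 4) - 13 ≡ 25. → (4, 25)
add Q: (4, 25) + (16, 31). λ = (31 - 25)/(16 - 4) ≡ 6/12 mod 47. 12⁻¹ ≡ 4 (mod 47), so λ ≡ 24.
  x = λ² - 4 - 16 = 576 - 20 ≡ 39; y = λ·(4 - 39) - 25 ≡ 28. → (39, 28)

(39, 28)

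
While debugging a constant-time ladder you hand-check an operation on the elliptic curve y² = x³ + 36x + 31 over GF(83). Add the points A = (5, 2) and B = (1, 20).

(35, 50)

(5, 2) + (1, 20). λ = (20 - 2)/(1 - 5) ≡ 18/79 mod 83. 79⁻¹ ≡ 62 (mod 83), so λ ≡ 37.
  x = λ² - 5 - 1 = 1369 - 6 ≡ 35; y = λ·(5 - 35) - 2 ≡ 50. → (35, 50)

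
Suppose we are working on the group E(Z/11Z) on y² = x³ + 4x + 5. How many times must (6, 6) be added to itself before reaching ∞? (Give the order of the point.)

4

2P: tangent at (6, 6): λ = (3·6² + 4)/(2·6) ≡ 2/1. 1⁻¹ ≡ 1 (mod 11), so λ ≡ 2·1 ≡ 2.
  x = λ² - 6 - 6 = 4 - 12 ≡ 3; y = λ·(6 - 3) - 6 ≡ 0. → (3, 0)
3P: (3, 0) + (6, 6). λ = (6 - 0)/(6 - 3) ≡ 6/3 mod 11. 3⁻¹ ≡ 4 (mod 11), so λ ≡ 2.
  x = λ² - 3 - 6 = 4 - 9 ≡ 6; y = λ·(3 - 6) - 0 ≡ 5. → (6, 5)
4P: (6, 5) + (6, 6): same x and y₁ ≡ -y₂, so the sum is ∞.
4P = ∞, so the order is 4.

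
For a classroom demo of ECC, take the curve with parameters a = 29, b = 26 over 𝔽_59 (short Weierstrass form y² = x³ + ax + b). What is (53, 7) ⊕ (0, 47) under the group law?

(53, 7) + (0, 47). λ = (47 - 7)/(0 - 53) ≡ 40/6 mod 59. 6⁻¹ ≡ 10 (mod 59), so λ ≡ 46.
  x = λ² - 53 - 0 = 2116 - 53 ≡ 57; y = λ·(53 - 57) - 7 ≡ 45. → (57, 45)

(57, 45)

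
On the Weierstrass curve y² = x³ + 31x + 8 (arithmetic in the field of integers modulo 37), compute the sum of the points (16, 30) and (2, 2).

(23, 30)

(16, 30) + (2, 2). λ = (2 - 30)/(2 - 16) ≡ 9/23 mod 37. 23⁻¹ ≡ 29 (mod 37), so λ ≡ 2.
  x = λ² - 16 - 2 = 4 - 18 ≡ 23; y = λ·(16 - 23) - 30 ≡ 30. → (23, 30)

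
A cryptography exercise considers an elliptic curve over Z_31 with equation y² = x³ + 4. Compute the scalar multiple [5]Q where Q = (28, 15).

(28, 16)

Repeated addition: build up to 5Q.
2Q: tangent at (28, 15): λ = (3·28² + 0)/(2·15) ≡ 27/30. 30⁻¹ ≡ 30 (mod 31), so λ ≡ 27·30 ≡ 4.
  x = λ² - 28 - 28 = 16 - 56 ≡ 22; y = λ·(28 - 22) - 15 ≡ 9. → (22, 9)
3Q: (22, 9) + (28, 15). λ = (15 - 9)/(28 - 22) ≡ 6/6 mod 31. 6⁻¹ ≡ 26 (mod 31), so λ ≡ 1.
  x = λ² - 22 - 28 = 1 - 50 ≡ 13; y = λ·(22 - 13) - 9 ≡ 0. → (13, 0)
4Q: (13, 0) + (28, 15). λ = (15 - 0)/(28 - 13) ≡ 15/15 mod 31. 15⁻¹ ≡ 29 (mod 31) since 15·29 = 435 ≡ 1, so λ ≡ 1.
  x = λ² - 13 - 28 = 1 - 41 ≡ 22; y = λ·(13 - 22) - 0 ≡ 22. → (22, 22)
5Q: (22, 22) + (28, 15). λ = (15 - 22)/(28 - 22) ≡ 24/6 mod 31. 6⁻¹ ≡ 26 (mod 31) since 6·26 = 156 ≡ 1, so λ ≡ 4.
  x = λ² - 22 - 28 = 16 - 50 ≡ 28; y = λ·(22 - 28) - 22 ≡ 16. → (28, 16)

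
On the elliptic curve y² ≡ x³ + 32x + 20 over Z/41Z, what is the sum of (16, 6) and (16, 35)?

O

The two points share x = 16 and their y-coordinates satisfy 6 + 35 ≡ 0 (mod 41), so they are inverses. Their sum is the point at infinity.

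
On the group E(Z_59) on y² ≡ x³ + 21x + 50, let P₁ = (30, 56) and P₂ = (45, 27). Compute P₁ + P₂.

(47, 28)

(30, 56) + (45, 27). λ = (27 - 56)/(45 - 30) ≡ 30/15 mod 59. 15⁻¹ ≡ 4 (mod 59) since 15·4 = 60 ≡ 1, so λ ≡ 2.
  x = λ² - 30 - 45 = 4 - 75 ≡ 47; y = λ·(30 - 47) - 56 ≡ 28. → (47, 28)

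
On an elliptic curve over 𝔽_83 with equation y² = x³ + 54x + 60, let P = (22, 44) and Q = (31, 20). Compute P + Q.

(22, 44) + (31, 20). λ = (20 - 44)/(31 - 22) ≡ 59/9 mod 83. 9⁻¹ ≡ 37 (mod 83) since 9·37 = 333 ≡ 1, so λ ≡ 25.
  x = λ² - 22 - 31 = 625 - 53 ≡ 74; y = λ·(22 - 74) - 44 ≡ 67. → (74, 67)

(74, 67)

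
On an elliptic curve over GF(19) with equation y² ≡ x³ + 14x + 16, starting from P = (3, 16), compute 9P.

(3, 3)

Double-and-add on 9 = (1001)₂. Start with P = (3, 16) for the leading 1-bit.
double: tangent at (3, 16): λ = (3·3² + 14)/(2·16) ≡ 3/13. 13⁻¹ ≡ 3 (mod 19) since 13·3 = 39 ≡ 1, so λ ≡ 3·3 ≡ 9.
  x = λ² - 3 - 3 = 81 - 6 ≡ 18; y = λ·(3 - 18) - 16 ≡ 1. → (18, 1)
double: tangent at (18, 1): λ = (3·18² + 14)/(2·1) ≡ 17/2. 2⁻¹ ≡ 10 (mod 19) since 2·10 = 20 ≡ 1, so λ ≡ 17·10 ≡ 18.
  x = λ² - 18 - 18 = 324 - 36 ≡ 3; y = λ·(18 - 3) - 1 ≡ 3. → (3, 3)
double: tangent at (3, 3): λ = (3·3² + 14)/(2·3) ≡ 3/6. 6⁻¹ ≡ 16 (mod 19) since 6·16 = 96 ≡ 1, so λ ≡ 3·16 ≡ 10.
  x = λ² - 3 - 3 = 100 - 6 ≡ 18; y = λ·(3 - 18) - 3 ≡ 18. → (18, 18)
add P: (18, 18) + (3, 16). λ = (16 - 18)/(3 - 18) ≡ 17/4 mod 19. 4⁻¹ ≡ 5 (mod 19), so λ ≡ 9.
  x = λ² - 18 - 3 = 81 - 21 ≡ 3; y = λ·(18 - 3) - 18 ≡ 3. → (3, 3)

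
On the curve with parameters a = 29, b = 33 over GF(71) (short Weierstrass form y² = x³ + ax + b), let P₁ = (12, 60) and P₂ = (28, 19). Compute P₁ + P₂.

(12, 60) + (28, 19). λ = (19 - 60)/(28 - 12) ≡ 30/16 mod 71. 16⁻¹ ≡ 40 (mod 71) since 16·40 = 640 ≡ 1, so λ ≡ 64.
  x = λ² - 12 - 28 = 4096 - 40 ≡ 9; y = λ·(12 - 9) - 60 ≡ 61. → (9, 61)

(9, 61)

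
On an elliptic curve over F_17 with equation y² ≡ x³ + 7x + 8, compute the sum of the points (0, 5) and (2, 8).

(13, 1)

(0, 5) + (2, 8). λ = (8 - 5)/(2 - 0) ≡ 3/2 mod 17. 2⁻¹ ≡ 9 (mod 17), so λ ≡ 10.
  x = λ² - 0 - 2 = 100 - 2 ≡ 13; y = λ·(0 - 13) - 5 ≡ 1. → (13, 1)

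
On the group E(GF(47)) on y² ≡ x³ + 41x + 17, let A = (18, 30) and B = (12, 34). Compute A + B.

(18, 30) + (12, 34). λ = (34 - 30)/(12 - 18) ≡ 4/41 mod 47. 41⁻¹ ≡ 39 (mod 47), so λ ≡ 15.
  x = λ² - 18 - 12 = 225 - 30 ≡ 7; y = λ·(18 - 7) - 30 ≡ 41. → (7, 41)

(7, 41)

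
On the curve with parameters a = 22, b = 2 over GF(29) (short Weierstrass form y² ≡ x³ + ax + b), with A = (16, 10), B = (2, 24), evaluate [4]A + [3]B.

(9, 28)

First 4A:
Repeated addition: build up to 4A.
2A: tangent at (16, 10): λ = (3·16² + 22)/(2·10) ≡ 7/20. 20⁻¹ ≡ 16 (mod 29) since 20·16 = 320 ≡ 1, so λ ≡ 7·16 ≡ 25.
  x = λ² - 16 - 16 = 625 - 32 ≡ 13; y = λ·(16 - 13) - 10 ≡ 7. → (13, 7)
3A: (13, 7) + (16, 10). λ = (10 - 7)/(16 - 13) ≡ 3/3 mod 29. 3⁻¹ ≡ 10 (mod 29) since 3·10 = 30 ≡ 1, so λ ≡ 1.
  x = λ² - 13 - 16 = 1 - 29 ≡ 1; y = λ·(13 - 1) - 7 ≡ 5. → (1, 5)
4A: (1, 5) + (16, 10). λ = (10 - 5)/(16 - 1) ≡ 5/15 mod 29. 15⁻¹ ≡ 2 (mod 29), so λ ≡ 10.
  x = λ² - 1 - 16 = 100 - 17 ≡ 25; y = λ·(1 - 25) - 5 ≡ 16. → (25, 16)
4A = (25, 16).
Next 3B:
Repeated addition: build up to 3B.
2B: tangent at (2, 24): λ = (3·2² + 22)/(2·24) ≡ 5/19. 19⁻¹ ≡ 26 (mod 29) since 19·26 = 494 ≡ 1, so λ ≡ 5·26 ≡ 14.
  x = λ² - 2 - 2 = 196 - 4 ≡ 18; y = λ·(2 - 18) - 24 ≡ 13. → (18, 13)
3B: (18, 13) + (2, 24). λ = (24 - 13)/(2 - 18) ≡ 11/13 mod 29. 13⁻¹ ≡ 9 (mod 29), so λ ≡ 12.
  x = λ² - 18 - 2 = 144 - 20 ≡ 8; y = λ·(18 - 8) - 13 ≡ 20. → (8, 20)
3B = (8, 20).
Finally 4A + 3B:
(25, 16) + (8, 20). λ = (20 - 16)/(8 - 25) ≡ 4/12 mod 29. 12⁻¹ ≡ 17 (mod 29), so λ ≡ 10.
  x = λ² - 25 - 8 = 100 - 33 ≡ 9; y = λ·(25 - 9) - 16 ≡ 28. → (9, 28)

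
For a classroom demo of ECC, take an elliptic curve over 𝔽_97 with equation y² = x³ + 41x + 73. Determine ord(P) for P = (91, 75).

2P: tangent at (91, 75): λ = (3·91² + 41)/(2·75) ≡ 52/53. 53⁻¹ ≡ 11 (mod 97), so λ ≡ 52·11 ≡ 87.
  x = λ² - 91 - 91 = 7569 - 182 ≡ 15; y = λ·(91 - 15) - 75 ≡ 38. → (15, 38)
3P: (15, 38) + (91, 75). λ = (75 - 38)/(91 - 15) ≡ 37/76 mod 97. 76⁻¹ ≡ 60 (mod 97) since 76·60 = 4560 ≡ 1, so λ ≡ 86.
  x = λ² - 15 - 91 = 7396 - 106 ≡ 15; y = λ·(15 - 15) - 38 ≡ 59. → (15, 59)
4P: (15, 59) + (91, 75). λ = (75 - 59)/(91 - 15) ≡ 16/76 mod 97. 76⁻¹ ≡ 60 (mod 97), so λ ≡ 87.
  x = λ² - 15 - 91 = 7569 - 106 ≡ 91; y = λ·(15 - 91) - 59 ≡ 22. → (91, 22)
5P: (91, 22) + (91, 75): same x and y₁ ≡ -y₂, so the sum is O.
5P = O, so the order is 5.

5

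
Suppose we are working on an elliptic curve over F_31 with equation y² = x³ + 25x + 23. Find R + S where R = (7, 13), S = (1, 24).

(10, 8)

(7, 13) + (1, 24). λ = (24 - 13)/(1 - 7) ≡ 11/25 mod 31. 25⁻¹ ≡ 5 (mod 31), so λ ≡ 24.
  x = λ² - 7 - 1 = 576 - 8 ≡ 10; y = λ·(7 - 10) - 13 ≡ 8. → (10, 8)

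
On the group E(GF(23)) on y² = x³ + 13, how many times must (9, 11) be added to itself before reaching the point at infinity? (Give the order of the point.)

12

2P: tangent at (9, 11): λ = (3·9² + 0)/(2·11) ≡ 13/22. 22⁻¹ ≡ 22 (mod 23), so λ ≡ 13·22 ≡ 10.
  x = λ² - 9 - 9 = 100 - 18 ≡ 13; y = λ·(9 - 13) - 11 ≡ 18. → (13, 18)
3P: (13, 18) + (9, 11). λ = (11 - 18)/(9 - 13) ≡ 16/19 mod 23. 19⁻¹ ≡ 17 (mod 23) since 19·17 = 323 ≡ 1, so λ ≡ 19.
  x = λ² - 13 - 9 = 361 - 22 ≡ 17; y = λ·(13 - 17) - 18 ≡ 21. → (17, 21)
4P: (17, 21) + (9, 11). λ = (11 - 21)/(9 - 17) ≡ 13/15 mod 23. 15⁻¹ ≡ 20 (mod 23), so λ ≡ 7.
  x = λ² - 17 - 9 = 49 - 26 ≡ 0; y = λ·(17 - 0) - 21 ≡ 6. → (0, 6)
5P: (0, 6) + (9, 11). λ = (11 - 6)/(9 - 0) ≡ 5/9 mod 23. 9⁻¹ ≡ 18 (mod 23), so λ ≡ 21.
  x = λ² - 0 - 9 = 441 - 9 ≡ 18; y = λ·(0 - 18) - 6 ≡ 7. → (18, 7)
6P: (18, 7) + (9, 11). λ = (11 - 7)/(9 - 18) ≡ 4/14 mod 23. 14⁻¹ ≡ 5 (mod 23), so λ ≡ 20.
  x = λ² - 18 - 9 = 400 - 27 ≡ 5; y = λ·(18 - 5) - 7 ≡ 0. → (5, 0)
7P: (5, 0) + (9, 11). λ = (11 - 0)/(9 - 5) ≡ 11/4 mod 23. 4⁻¹ ≡ 6 (mod 23), so λ ≡ 20.
  x = λ² - 5 - 9 = 400 - 14 ≡ 18; y = λ·(5 - 18) - 0 ≡ 16. → (18, 16)
8P: (18, 16) + (9, 11). λ = (11 - 16)/(9 - 18) ≡ 18/14 mod 23. 14⁻¹ ≡ 5 (mod 23), so λ ≡ 21.
  x = λ² - 18 - 9 = 441 - 27 ≡ 0; y = λ·(18 - 0) - 16 ≡ 17. → (0, 17)
9P: (0, 17) + (9, 11). λ = (11 - 17)/(9 - 0) ≡ 17/9 mod 23. 9⁻¹ ≡ 18 (mod 23) since 9·18 = 162 ≡ 1, so λ ≡ 7.
  x = λ² - 0 - 9 = 49 - 9 ≡ 17; y = λ·(0 - 17) - 17 ≡ 2. → (17, 2)
10P: (17, 2) + (9, 11). λ = (11 - 2)/(9 - 17) ≡ 9/15 mod 23. 15⁻¹ ≡ 20 (mod 23) since 15·20 = 300 ≡ 1, so λ ≡ 19.
  x = λ² - 17 - 9 = 361 - 26 ≡ 13; y = λ·(17 - 13) - 2 ≡ 5. → (13, 5)
11P: (13, 5) + (9, 11). λ = (11 - 5)/(9 - 13) ≡ 6/19 mod 23. 19⁻¹ ≡ 17 (mod 23) since 19·17 = 323 ≡ 1, so λ ≡ 10.
  x = λ² - 13 - 9 = 100 - 22 ≡ 9; y = λ·(13 - 9) - 5 ≡ 12. → (9, 12)
12P: (9, 12) + (9, 11): same x and y₁ ≡ -y₂, so the sum is the point at infinity.
12P = the point at infinity, so the order is 12.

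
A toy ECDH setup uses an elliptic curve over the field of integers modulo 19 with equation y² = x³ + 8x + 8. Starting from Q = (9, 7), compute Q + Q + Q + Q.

(15, 11)

Double-and-add on 4 = (100)₂. Start with Q = (9, 7) for the leading 1-bit.
double: tangent at (9, 7): λ = (3·9² + 8)/(2·7) ≡ 4/14. 14⁻¹ ≡ 15 (mod 19), so λ ≡ 4·15 ≡ 3.
  x = λ² - 9 - 9 = 9 - 18 ≡ 10; y = λ·(9 - 10) - 7 ≡ 9. → (10, 9)
double: tangent at (10, 9): λ = (3·10² + 8)/(2·9) ≡ 4/18. 18⁻¹ ≡ 18 (mod 19), so λ ≡ 4·18 ≡ 15.
  x = λ² - 10 - 10 = 225 - 20 ≡ 15; y = λ·(10 - 15) - 9 ≡ 11. → (15, 11)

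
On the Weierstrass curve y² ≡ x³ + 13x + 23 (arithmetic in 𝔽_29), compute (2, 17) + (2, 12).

The two points share x = 2 and their y-coordinates satisfy 17 + 12 ≡ 0 (mod 29), so they are inverses. Their sum is O.

O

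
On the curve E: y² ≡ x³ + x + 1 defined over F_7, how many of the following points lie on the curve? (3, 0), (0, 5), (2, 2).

(3, 0): 0² ≡ 0, rhs ≡ 3 → off.
(0, 5): 5² ≡ 4, rhs ≡ 1 → off.
(2, 2): 2² ≡ 4, rhs ≡ 4 → on.

1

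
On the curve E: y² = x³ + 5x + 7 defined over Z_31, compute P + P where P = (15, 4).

(3, 24)

tangent at (15, 4): λ = (3·15² + 5)/(2·4) ≡ 29/8. 8⁻¹ ≡ 4 (mod 31), so λ ≡ 29·4 ≡ 23.
  x = λ² - 15 - 15 = 529 - 30 ≡ 3; y = λ·(15 - 3) - 4 ≡ 24. → (3, 24)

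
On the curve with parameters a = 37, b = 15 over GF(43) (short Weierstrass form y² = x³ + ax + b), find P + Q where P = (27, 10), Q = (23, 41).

(2, 22)

(27, 10) + (23, 41). λ = (41 - 10)/(23 - 27) ≡ 31/39 mod 43. 39⁻¹ ≡ 32 (mod 43) since 39·32 = 1248 ≡ 1, so λ ≡ 3.
  x = λ² - 27 - 23 = 9 - 50 ≡ 2; y = λ·(27 - 2) - 10 ≡ 22. → (2, 22)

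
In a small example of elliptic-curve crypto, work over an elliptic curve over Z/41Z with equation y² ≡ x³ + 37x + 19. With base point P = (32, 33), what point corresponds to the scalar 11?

(32, 33)

Repeated addition: build up to 11P.
2P: tangent at (32, 33): λ = (3·32² + 37)/(2·33) ≡ 34/25. 25⁻¹ ≡ 23 (mod 41) since 25·23 = 575 ≡ 1, so λ ≡ 34·23 ≡ 3.
  x = λ² - 32 - 32 = 9 - 64 ≡ 27; y = λ·(32 - 27) - 33 ≡ 23. → (27, 23)
3P: (27, 23) + (32, 33). λ = (33 - 23)/(32 - 27) ≡ 10/5 mod 41. 5⁻¹ ≡ 33 (mod 41) since 5·33 = 165 ≡ 1, so λ ≡ 2.
  x = λ² - 27 - 32 = 4 - 59 ≡ 27; y = λ·(27 - 27) - 23 ≡ 18. → (27, 18)
4P: (27, 18) + (32, 33). λ = (33 - 18)/(32 - 27) ≡ 15/5 mod 41. 5⁻¹ ≡ 33 (mod 41) since 5·33 = 165 ≡ 1, so λ ≡ 3.
  x = λ² - 27 - 32 = 9 - 59 ≡ 32; y = λ·(27 - 32) - 18 ≡ 8. → (32, 8)
5P: (32, 8) + (32, 33): same x and y₁ ≡ -y₂, so the sum is O.
6P: O + (32, 33) = (32, 33) (identity).
7P: tangent at (32, 33): λ = (3·32² + 37)/(2·33) ≡ 34/25. 25⁻¹ ≡ 23 (mod 41) since 25·23 = 575 ≡ 1, so λ ≡ 34·23 ≡ 3.
  x = λ² - 32 - 32 = 9 - 64 ≡ 27; y = λ·(32 - 27) - 33 ≡ 23. → (27, 23)
8P: (27, 23) + (32, 33). λ = (33 - 23)/(32 - 27) ≡ 10/5 mod 41. 5⁻¹ ≡ 33 (mod 41) since 5·33 = 165 ≡ 1, so λ ≡ 2.
  x = λ² - 27 - 32 = 4 - 59 ≡ 27; y = λ·(27 - 27) - 23 ≡ 18. → (27, 18)
9P: (27, 18) + (32, 33). λ = (33 - 18)/(32 - 27) ≡ 15/5 mod 41. 5⁻¹ ≡ 33 (mod 41), so λ ≡ 3.
  x = λ² - 27 - 32 = 9 - 59 ≡ 32; y = λ·(27 - 32) - 18 ≡ 8. → (32, 8)
10P: (32, 8) + (32, 33): same x and y₁ ≡ -y₂, so the sum is O.
11P: O + (32, 33) = (32, 33) (identity).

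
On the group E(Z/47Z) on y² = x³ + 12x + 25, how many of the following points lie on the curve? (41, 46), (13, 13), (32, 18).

(41, 46): 46² ≡ 1, rhs ≡ 19 → off.
(13, 13): 13² ≡ 28, rhs ≡ 28 → on.
(32, 18): 18² ≡ 42, rhs ≡ 42 → on.

2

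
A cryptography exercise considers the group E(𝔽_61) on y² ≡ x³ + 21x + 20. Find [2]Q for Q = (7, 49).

(35, 25)

tangent at (7, 49): λ = (3·7² + 21)/(2·49) ≡ 46/37. 37⁻¹ ≡ 33 (mod 61), so λ ≡ 46·33 ≡ 54.
  x = λ² - 7 - 7 = 2916 - 14 ≡ 35; y = λ·(7 - 35) - 49 ≡ 25. → (35, 25)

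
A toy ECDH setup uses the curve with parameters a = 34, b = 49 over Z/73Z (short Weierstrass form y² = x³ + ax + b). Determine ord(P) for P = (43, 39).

11

2P: tangent at (43, 39): λ = (3·43² + 34)/(2·39) ≡ 33/5. 5⁻¹ ≡ 44 (mod 73), so λ ≡ 33·44 ≡ 65.
  x = λ² - 43 - 43 = 4225 - 86 ≡ 51; y = λ·(43 - 51) - 39 ≡ 25. → (51, 25)
3P: (51, 25) + (43, 39). λ = (39 - 25)/(43 - 51) ≡ 14/65 mod 73. 65⁻¹ ≡ 9 (mod 73) since 65·9 = 585 ≡ 1, so λ ≡ 53.
  x = λ² - 51 - 43 = 2809 - 94 ≡ 14; y = λ·(51 - 14) - 25 ≡ 38. → (14, 38)
4P: (14, 38) + (43, 39). λ = (39 - 38)/(43 - 14) ≡ 1/29 mod 73. 29⁻¹ ≡ 68 (mod 73) since 29·68 = 1972 ≡ 1, so λ ≡ 68.
  x = λ² - 14 - 43 = 4624 - 57 ≡ 41; y = λ·(14 - 41) - 38 ≡ 24. → (41, 24)
5P: (41, 24) + (43, 39). λ = (39 - 24)/(43 - 41) ≡ 15/2 mod 73. 2⁻¹ ≡ 37 (mod 73) since 2·37 = 74 ≡ 1, so λ ≡ 44.
  x = λ² - 41 - 43 = 1936 - 84 ≡ 27; y = λ·(41 - 27) - 24 ≡ 8. → (27, 8)
6P: (27, 8) + (43, 39). λ = (39 - 8)/(43 - 27) ≡ 31/16 mod 73. 16⁻¹ ≡ 32 (mod 73), so λ ≡ 43.
  x = λ² - 27 - 43 = 1849 - 70 ≡ 27; y = λ·(27 - 27) - 8 ≡ 65. → (27, 65)
7P: (27, 65) + (43, 39). λ = (39 - 65)/(43 - 27) ≡ 47/16 mod 73. 16⁻¹ ≡ 32 (mod 73), so λ ≡ 44.
  x = λ² - 27 - 43 = 1936 - 70 ≡ 41; y = λ·(27 - 41) - 65 ≡ 49. → (41, 49)
8P: (41, 49) + (43, 39). λ = (39 - 49)/(43 - 41) ≡ 63/2 mod 73. 2⁻¹ ≡ 37 (mod 73) since 2·37 = 74 ≡ 1, so λ ≡ 68.
  x = λ² - 41 - 43 = 4624 - 84 ≡ 14; y = λ·(41 - 14) - 49 ≡ 35. → (14, 35)
9P: (14, 35) + (43, 39). λ = (39 - 35)/(43 - 14) ≡ 4/29 mod 73. 29⁻¹ ≡ 68 (mod 73) since 29·68 = 1972 ≡ 1, so λ ≡ 53.
  x = λ² - 14 - 43 = 2809 - 57 ≡ 51; y = λ·(14 - 51) - 35 ≡ 48. → (51, 48)
10P: (51, 48) + (43, 39). λ = (39 - 48)/(43 - 51) ≡ 64/65 mod 73. 65⁻¹ ≡ 9 (mod 73) since 65·9 = 585 ≡ 1, so λ ≡ 65.
  x = λ² - 51 - 43 = 4225 - 94 ≡ 43; y = λ·(51 - 43) - 48 ≡ 34. → (43, 34)
11P: (43, 34) + (43, 39): same x and y₁ ≡ -y₂, so the sum is 𝒪.
11P = 𝒪, so the order is 11.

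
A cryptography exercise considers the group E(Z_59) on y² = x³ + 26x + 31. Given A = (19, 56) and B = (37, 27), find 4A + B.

First 4A:
Double-and-add on 4 = (100)₂. Start with A = (19, 56) for the leading 1-bit.
double: tangent at (19, 56): λ = (3·19² + 26)/(2·56) ≡ 47/53. 53⁻¹ ≡ 49 (mod 59) since 53·49 = 2597 ≡ 1, so λ ≡ 47·49 ≡ 2.
  x = λ² - 19 - 19 = 4 - 38 ≡ 25; y = λ·(19 - 25) - 56 ≡ 50. → (25, 50)
double: tangent at (25, 50): λ = (3·25² + 26)/(2·50) ≡ 13/41. 41⁻¹ ≡ 36 (mod 59), so λ ≡ 13·36 ≡ 55.
  x = λ² - 25 - 25 = 3025 - 50 ≡ 25; y = λ·(25 - 25) - 50 ≡ 9. → (25, 9)
4A = (25, 9).
Finally 4A + B:
(25, 9) + (37, 27). λ = (27 - 9)/(37 - 25) ≡ 18/12 mod 59. 12⁻¹ ≡ 5 (mod 59) since 12·5 = 60 ≡ 1, so λ ≡ 31.
  x = λ² - 25 - 37 = 961 - 62 ≡ 14; y = λ·(25 - 14) - 9 ≡ 37. → (14, 37)

(14, 37)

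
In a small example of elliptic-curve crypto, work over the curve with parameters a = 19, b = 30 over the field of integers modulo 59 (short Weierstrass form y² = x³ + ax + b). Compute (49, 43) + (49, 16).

The two points share x = 49 and their y-coordinates satisfy 43 + 16 ≡ 0 (mod 59), so they are inverses. Their sum is ∞.

O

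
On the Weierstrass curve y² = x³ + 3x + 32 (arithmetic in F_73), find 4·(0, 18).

(17, 18)

Write G = (0, 18).
Double-and-add on 4 = (100)₂. Start with G = (0, 18) for the leading 1-bit.
double: tangent at (0, 18): λ = (3·0² + 3)/(2·18) ≡ 3/36. 36⁻¹ ≡ 71 (mod 73), so λ ≡ 3·71 ≡ 67.
  x = λ² - 0 - 0 = 4489 - 0 ≡ 36; y = λ·(0 - 36) - 18 ≡ 52. → (36, 52)
double: tangent at (36, 52): λ = (3·36² + 3)/(2·52) ≡ 22/31. 31⁻¹ ≡ 33 (mod 73), so λ ≡ 22·33 ≡ 69.
  x = λ² - 36 - 36 = 4761 - 72 ≡ 17; y = λ·(36 - 17) - 52 ≡ 18. → (17, 18)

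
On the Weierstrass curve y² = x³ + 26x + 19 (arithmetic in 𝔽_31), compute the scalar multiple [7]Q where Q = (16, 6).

Repeated addition: build up to 7Q.
2Q: tangent at (16, 6): λ = (3·16² + 26)/(2·6) ≡ 19/12. 12⁻¹ ≡ 13 (mod 31), so λ ≡ 19·13 ≡ 30.
  x = λ² - 16 - 16 = 900 - 32 ≡ 0; y = λ·(16 - 0) - 6 ≡ 9. → (0, 9)
3Q: (0, 9) + (16, 6). λ = (6 - 9)/(16 - 0) ≡ 28/16 mod 31. 16⁻¹ ≡ 2 (mod 31) since 16·2 = 32 ≡ 1, so λ ≡ 25.
  x = λ² - 0 - 16 = 625 - 16 ≡ 20; y = λ·(0 - 20) - 9 ≡ 18. → (20, 18)
4Q: (20, 18) + (16, 6). λ = (6 - 18)/(16 - 20) ≡ 19/27 mod 31. 27⁻¹ ≡ 23 (mod 31), so λ ≡ 3.
  x = λ² - 20 - 16 = 9 - 36 ≡ 4; y = λ·(20 - 4) - 18 ≡ 30. → (4, 30)
5Q: (4, 30) + (16, 6). λ = (6 - 30)/(16 - 4) ≡ 7/12 mod 31. 12⁻¹ ≡ 13 (mod 31), so λ ≡ 29.
  x = λ² - 4 - 16 = 841 - 20 ≡ 15; y = λ·(4 - 15) - 30 ≡ 23. → (15, 23)
6Q: (15, 23) + (16, 6). λ = (6 - 23)/(16 - 15) ≡ 14/1 mod 31. 1⁻¹ ≡ 1 (mod 31), so λ ≡ 14.
  x = λ² - 15 - 16 = 196 - 31 ≡ 10; y = λ·(15 - 10) - 23 ≡ 16. → (10, 16)
7Q: (10, 16) + (16, 6). λ = (6 - 16)/(16 - 10) ≡ 21/6 mod 31. 6⁻¹ ≡ 26 (mod 31), so λ ≡ 19.
  x = λ² - 10 - 16 = 361 - 26 ≡ 25; y = λ·(10 - 25) - 16 ≡ 9. → (25, 9)

(25, 9)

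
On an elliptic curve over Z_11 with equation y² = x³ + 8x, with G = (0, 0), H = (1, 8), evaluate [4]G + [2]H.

First 4G:
Double-and-add on 4 = (100)₂. Start with G = (0, 0) for the leading 1-bit.
double: (0, 0) + (0, 0): same x and y₁ ≡ -y₂, so the sum is O.
double: O + O = O (identity).
4G = O.
Next 2H:
Repeated addition: build up to 2H.
2H: tangent at (1, 8): λ = (3·1² + 8)/(2·8) ≡ 0/5. 5⁻¹ ≡ 9 (mod 11) since 5·9 = 45 ≡ 1, so λ ≡ 0·9 ≡ 0.
  x = λ² - 1 - 1 = 0 - 2 ≡ 9; y = λ·(1 - 9) - 8 ≡ 3. → (9, 3)
2H = (9, 3).
Finally 4G + 2H:
O + (9, 3) = (9, 3) (identity).

(9, 3)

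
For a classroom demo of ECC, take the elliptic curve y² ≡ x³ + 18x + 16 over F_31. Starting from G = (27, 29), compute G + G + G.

Repeated addition: build up to 3G.
2G: tangent at (27, 29): λ = (3·27² + 18)/(2·29) ≡ 4/27. 27⁻¹ ≡ 23 (mod 31), so λ ≡ 4·23 ≡ 30.
  x = λ² - 27 - 27 = 900 - 54 ≡ 9; y = λ·(27 - 9) - 29 ≡ 15. → (9, 15)
3G: (9, 15) + (27, 29). λ = (29 - 15)/(27 - 9) ≡ 14/18 mod 31. 18⁻¹ ≡ 19 (mod 31), so λ ≡ 18.
  x = λ² - 9 - 27 = 324 - 36 ≡ 9; y = λ·(9 - 9) - 15 ≡ 16. → (9, 16)

(9, 16)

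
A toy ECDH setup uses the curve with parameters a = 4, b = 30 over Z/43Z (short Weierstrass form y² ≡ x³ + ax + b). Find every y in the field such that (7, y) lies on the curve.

10, 33

x³ + 4x + 30 = 401 ≡ 14 (mod 43).
Square roots of 14 mod 43: 10 and 33 (since 10² = 100 ≡ 14).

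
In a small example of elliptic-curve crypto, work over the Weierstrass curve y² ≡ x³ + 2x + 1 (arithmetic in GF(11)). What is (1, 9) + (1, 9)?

tangent at (1, 9): λ = (3·1² + 2)/(2·9) ≡ 5/7. 7⁻¹ ≡ 8 (mod 11) since 7·8 = 56 ≡ 1, so λ ≡ 5·8 ≡ 7.
  x = λ² - 1 - 1 = 49 - 2 ≡ 3; y = λ·(1 - 3) - 9 ≡ 10. → (3, 10)

(3, 10)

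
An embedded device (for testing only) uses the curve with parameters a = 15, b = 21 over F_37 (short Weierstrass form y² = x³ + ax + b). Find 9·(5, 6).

(17, 34)

Write G = (5, 6).
Double-and-add on 9 = (1001)₂. Start with G = (5, 6) for the leading 1-bit.
double: tangent at (5, 6): λ = (3·5² + 15)/(2·6) ≡ 16/12. 12⁻¹ ≡ 34 (mod 37), so λ ≡ 16·34 ≡ 26.
  x = λ² - 5 - 5 = 676 - 10 ≡ 0; y = λ·(5 - 0) - 6 ≡ 13. → (0, 13)
double: tangent at (0, 13): λ = (3·0² + 15)/(2·13) ≡ 15/26. 26⁻¹ ≡ 10 (mod 37) since 26·10 = 260 ≡ 1, so λ ≡ 15·10 ≡ 2.
  x = λ² - 0 - 0 = 4 - 0 ≡ 4; y = λ·(0 - 4) - 13 ≡ 16. → (4, 16)
double: tangent at (4, 16): λ = (3·4² + 15)/(2·16) ≡ 26/32. 32⁻¹ ≡ 22 (mod 37) since 32·22 = 704 ≡ 1, so λ ≡ 26·22 ≡ 17.
  x = λ² - 4 - 4 = 289 - 8 ≡ 22; y = λ·(4 - 22) - 16 ≡ 11. → (22, 11)
add G: (22, 11) + (5, 6). λ = (6 - 11)/(5 - 22) ≡ 32/20 mod 37. 20⁻¹ ≡ 13 (mod 37), so λ ≡ 9.
  x = λ² - 22 - 5 = 81 - 27 ≡ 17; y = λ·(22 - 17) - 11 ≡ 34. → (17, 34)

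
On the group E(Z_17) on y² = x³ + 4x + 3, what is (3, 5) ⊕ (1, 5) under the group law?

(13, 12)

(3, 5) + (1, 5). λ = (5 - 5)/(1 - 3) ≡ 0/15 mod 17. 15⁻¹ ≡ 8 (mod 17) since 15·8 = 120 ≡ 1, so λ ≡ 0.
  x = λ² - 3 - 1 = 0 - 4 ≡ 13; y = λ·(3 - 13) - 5 ≡ 12. → (13, 12)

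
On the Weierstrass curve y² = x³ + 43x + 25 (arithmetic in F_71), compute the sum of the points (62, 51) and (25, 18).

(62, 51) + (25, 18). λ = (18 - 51)/(25 - 62) ≡ 38/34 mod 71. 34⁻¹ ≡ 23 (mod 71) since 34·23 = 782 ≡ 1, so λ ≡ 22.
  x = λ² - 62 - 25 = 484 - 87 ≡ 42; y = λ·(62 - 42) - 51 ≡ 34. → (42, 34)

(42, 34)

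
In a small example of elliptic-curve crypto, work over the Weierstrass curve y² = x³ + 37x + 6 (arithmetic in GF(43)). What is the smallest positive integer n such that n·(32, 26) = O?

4

2P: tangent at (32, 26): λ = (3·32² + 37)/(2·26) ≡ 13/9. 9⁻¹ ≡ 24 (mod 43), so λ ≡ 13·24 ≡ 11.
  x = λ² - 32 - 32 = 121 - 64 ≡ 14; y = λ·(32 - 14) - 26 ≡ 0. → (14, 0)
3P: (14, 0) + (32, 26). λ = (26 - 0)/(32 - 14) ≡ 26/18 mod 43. 18⁻¹ ≡ 12 (mod 43) since 18·12 = 216 ≡ 1, so λ ≡ 11.
  x = λ² - 14 - 32 = 121 - 46 ≡ 32; y = λ·(14 - 32) - 0 ≡ 17. → (32, 17)
4P: (32, 17) + (32, 26): same x and y₁ ≡ -y₂, so the sum is O.
4P = O, so the order is 4.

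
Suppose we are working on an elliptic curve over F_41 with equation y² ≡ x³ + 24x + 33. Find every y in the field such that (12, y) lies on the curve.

x³ + 24x + 33 = 2049 ≡ 40 (mod 41).
Square roots of 40 mod 41: 9 and 32 (since 9² = 81 ≡ 40).

9, 32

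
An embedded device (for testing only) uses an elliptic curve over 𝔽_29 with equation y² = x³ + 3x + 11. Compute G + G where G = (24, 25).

tangent at (24, 25): λ = (3·24² + 3)/(2·25) ≡ 20/21. 21⁻¹ ≡ 18 (mod 29) since 21·18 = 378 ≡ 1, so λ ≡ 20·18 ≡ 12.
  x = λ² - 24 - 24 = 144 - 48 ≡ 9; y = λ·(24 - 9) - 25 ≡ 10. → (9, 10)

(9, 10)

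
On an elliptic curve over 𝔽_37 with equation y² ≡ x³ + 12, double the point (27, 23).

tangent at (27, 23): λ = (3·27² + 0)/(2·23) ≡ 4/9. 9⁻¹ ≡ 33 (mod 37), so λ ≡ 4·33 ≡ 21.
  x = λ² - 27 - 27 = 441 - 54 ≡ 17; y = λ·(27 - 17) - 23 ≡ 2. → (17, 2)

(17, 2)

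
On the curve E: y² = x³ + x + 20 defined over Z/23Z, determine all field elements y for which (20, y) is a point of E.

6, 17

x³ + 1x + 20 = 8040 ≡ 13 (mod 23).
Square roots of 13 mod 23: 6 and 17 (since 6² = 36 ≡ 13).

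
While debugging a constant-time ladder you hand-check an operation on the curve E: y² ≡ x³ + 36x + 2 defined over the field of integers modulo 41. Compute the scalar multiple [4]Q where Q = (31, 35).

Repeated addition: build up to 4Q.
2Q: tangent at (31, 35): λ = (3·31² + 36)/(2·35) ≡ 8/29. 29⁻¹ ≡ 17 (mod 41), so λ ≡ 8·17 ≡ 13.
  x = λ² - 31 - 31 = 169 - 62 ≡ 25; y = λ·(31 - 25) - 35 ≡ 2. → (25, 2)
3Q: (25, 2) + (31, 35). λ = (35 - 2)/(31 - 25) ≡ 33/6 mod 41. 6⁻¹ ≡ 7 (mod 41) since 6·7 = 42 ≡ 1, so λ ≡ 26.
  x = λ² - 25 - 31 = 676 - 56 ≡ 5; y = λ·(25 - 5) - 2 ≡ 26. → (5, 26)
4Q: (5, 26) + (31, 35). λ = (35 - 26)/(31 - 5) ≡ 9/26 mod 41. 26⁻¹ ≡ 30 (mod 41) since 26·30 = 780 ≡ 1, so λ ≡ 24.
  x = λ² - 5 - 31 = 576 - 36 ≡ 7; y = λ·(5 - 7) - 26 ≡ 8. → (7, 8)

(7, 8)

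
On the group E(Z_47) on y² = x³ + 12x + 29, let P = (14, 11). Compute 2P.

(31, 21)

tangent at (14, 11): λ = (3·14² + 12)/(2·11) ≡ 36/22. 22⁻¹ ≡ 15 (mod 47), so λ ≡ 36·15 ≡ 23.
  x = λ² - 14 - 14 = 529 - 28 ≡ 31; y = λ·(14 - 31) - 11 ≡ 21. → (31, 21)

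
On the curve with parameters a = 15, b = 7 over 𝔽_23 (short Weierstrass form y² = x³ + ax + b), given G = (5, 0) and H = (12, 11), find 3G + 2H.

(4, 4)

First 3G:
Repeated addition: build up to 3G.
2G: (5, 0) + (5, 0): same x and y₁ ≡ -y₂, so the sum is O.
3G: O + (5, 0) = (5, 0) (identity).
3G = (5, 0).
Next 2H:
Repeated addition: build up to 2H.
2H: tangent at (12, 11): λ = (3·12² + 15)/(2·11) ≡ 10/22. 22⁻¹ ≡ 22 (mod 23), so λ ≡ 10·22 ≡ 13.
  x = λ² - 12 - 12 = 169 - 24 ≡ 7; y = λ·(12 - 7) - 11 ≡ 8. → (7, 8)
2H = (7, 8).
Finally 3G + 2H:
(5, 0) + (7, 8). λ = (8 - 0)/(7 - 5) ≡ 8/2 mod 23. 2⁻¹ ≡ 12 (mod 23) since 2·12 = 24 ≡ 1, so λ ≡ 4.
  x = λ² - 5 - 7 = 16 - 12 ≡ 4; y = λ·(5 - 4) - 0 ≡ 4. → (4, 4)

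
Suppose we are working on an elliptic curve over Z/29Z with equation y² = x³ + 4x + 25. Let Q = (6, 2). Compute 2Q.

tangent at (6, 2): λ = (3·6² + 4)/(2·2) ≡ 25/4. 4⁻¹ ≡ 22 (mod 29), so λ ≡ 25·22 ≡ 28.
  x = λ² - 6 - 6 = 784 - 12 ≡ 18; y = λ·(6 - 18) - 2 ≡ 10. → (18, 10)

(18, 10)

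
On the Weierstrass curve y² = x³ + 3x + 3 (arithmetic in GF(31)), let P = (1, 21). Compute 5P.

Repeated addition: build up to 5P.
2P: tangent at (1, 21): λ = (3·1² + 3)/(2·21) ≡ 6/11. 11⁻¹ ≡ 17 (mod 31) since 11·17 = 187 ≡ 1, so λ ≡ 6·17 ≡ 9.
  x = λ² - 1 - 1 = 81 - 2 ≡ 17; y = λ·(1 - 17) - 21 ≡ 21. → (17, 21)
3P: (17, 21) + (1, 21). λ = (21 - 21)/(1 - 17) ≡ 0/15 mod 31. 15⁻¹ ≡ 29 (mod 31), so λ ≡ 0.
  x = λ² - 17 - 1 = 0 - 18 ≡ 13; y = λ·(17 - 13) - 21 ≡ 10. → (13, 10)
4P: (13, 10) + (1, 21). λ = (21 - 10)/(1 - 13) ≡ 11/19 mod 31. 19⁻¹ ≡ 18 (mod 31), so λ ≡ 12.
  x = λ² - 13 - 1 = 144 - 14 ≡ 6; y = λ·(13 - 6) - 10 ≡ 12. → (6, 12)
5P: (6, 12) + (1, 21). λ = (21 - 12)/(1 - 6) ≡ 9/26 mod 31. 26⁻¹ ≡ 6 (mod 31) since 26·6 = 156 ≡ 1, so λ ≡ 23.
  x = λ² - 6 - 1 = 529 - 7 ≡ 26; y = λ·(6 - 26) - 12 ≡ 24. → (26, 24)

(26, 24)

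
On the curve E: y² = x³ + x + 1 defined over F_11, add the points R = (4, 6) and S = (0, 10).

(8, 9)

(4, 6) + (0, 10). λ = (10 - 6)/(0 - 4) ≡ 4/7 mod 11. 7⁻¹ ≡ 8 (mod 11), so λ ≡ 10.
  x = λ² - 4 - 0 = 100 - 4 ≡ 8; y = λ·(4 - 8) - 6 ≡ 9. → (8, 9)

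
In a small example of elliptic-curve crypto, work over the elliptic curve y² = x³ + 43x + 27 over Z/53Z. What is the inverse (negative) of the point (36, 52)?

-(36, 52) = (36, -52 mod 53) = (36, 1).

(36, 1)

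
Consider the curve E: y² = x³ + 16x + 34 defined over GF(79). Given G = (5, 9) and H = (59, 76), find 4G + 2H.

First 4G:
Repeated addition: build up to 4G.
2G: tangent at (5, 9): λ = (3·5² + 16)/(2·9) ≡ 12/18. 18⁻¹ ≡ 22 (mod 79), so λ ≡ 12·22 ≡ 27.
  x = λ² - 5 - 5 = 729 - 10 ≡ 8; y = λ·(5 - 8) - 9 ≡ 68. → (8, 68)
3G: (8, 68) + (5, 9). λ = (9 - 68)/(5 - 8) ≡ 20/76 mod 79. 76⁻¹ ≡ 26 (mod 79), so λ ≡ 46.
  x = λ² - 8 - 5 = 2116 - 13 ≡ 49; y = λ·(8 - 49) - 68 ≡ 21. → (49, 21)
4G: (49, 21) + (5, 9). λ = (9 - 21)/(5 - 49) ≡ 67/35 mod 79. 35⁻¹ ≡ 70 (mod 79) since 35·70 = 2450 ≡ 1, so λ ≡ 29.
  x = λ² - 49 - 5 = 841 - 54 ≡ 76; y = λ·(49 - 76) - 21 ≡ 65. → (76, 65)
4G = (76, 65).
Next 2H:
Repeated addition: build up to 2H.
2H: tangent at (59, 76): λ = (3·59² + 16)/(2·76) ≡ 31/73. 73⁻¹ ≡ 13 (mod 79), so λ ≡ 31·13 ≡ 8.
  x = λ² - 59 - 59 = 64 - 118 ≡ 25; y = λ·(59 - 25) - 76 ≡ 38. → (25, 38)
2H = (25, 38).
Finally 4G + 2H:
(76, 65) + (25, 38). λ = (38 - 65)/(25 - 76) ≡ 52/28 mod 79. 28⁻¹ ≡ 48 (mod 79), so λ ≡ 47.
  x = λ² - 76 - 25 = 2209 - 101 ≡ 54; y = λ·(76 - 54) - 65 ≡ 21. → (54, 21)

(54, 21)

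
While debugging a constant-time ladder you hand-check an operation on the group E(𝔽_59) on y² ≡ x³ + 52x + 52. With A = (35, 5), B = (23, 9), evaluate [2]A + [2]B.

First 2A:
Repeated addition: build up to 2A.
2A: tangent at (35, 5): λ = (3·35² + 52)/(2·5) ≡ 10/10. 10⁻¹ ≡ 6 (mod 59), so λ ≡ 10·6 ≡ 1.
  x = λ² - 35 - 35 = 1 - 70 ≡ 49; y = λ·(35 - 49) - 5 ≡ 40. → (49, 40)
2A = (49, 40).
Next 2B:
Repeated addition: build up to 2B.
2B: tangent at (23, 9): λ = (3·23² + 52)/(2·9) ≡ 46/18. 18⁻¹ ≡ 23 (mod 59) since 18·23 = 414 ≡ 1, so λ ≡ 46·23 ≡ 55.
  x = λ² - 23 - 23 = 3025 - 46 ≡ 29; y = λ·(23 - 29) - 9 ≡ 15. → (29, 15)
2B = (29, 15).
Finally 2A + 2B:
(49, 40) + (29, 15). λ = (15 - 40)/(29 - 49) ≡ 34/39 mod 59. 39⁻¹ ≡ 56 (mod 59) since 39·56 = 2184 ≡ 1, so λ ≡ 16.
  x = λ² - 49 - 29 = 256 - 78 ≡ 1; y = λ·(49 - 1) - 40 ≡ 20. → (1, 20)

(1, 20)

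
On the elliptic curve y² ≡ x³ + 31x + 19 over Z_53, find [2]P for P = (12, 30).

(33, 12)

tangent at (12, 30): λ = (3·12² + 31)/(2·30) ≡ 39/7. 7⁻¹ ≡ 38 (mod 53), so λ ≡ 39·38 ≡ 51.
  x = λ² - 12 - 12 = 2601 - 24 ≡ 33; y = λ·(12 - 33) - 30 ≡ 12. → (33, 12)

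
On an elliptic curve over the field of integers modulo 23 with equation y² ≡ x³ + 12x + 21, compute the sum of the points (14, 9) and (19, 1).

(22, 13)

(14, 9) + (19, 1). λ = (1 - 9)/(19 - 14) ≡ 15/5 mod 23. 5⁻¹ ≡ 14 (mod 23), so λ ≡ 3.
  x = λ² - 14 - 19 = 9 - 33 ≡ 22; y = λ·(14 - 22) - 9 ≡ 13. → (22, 13)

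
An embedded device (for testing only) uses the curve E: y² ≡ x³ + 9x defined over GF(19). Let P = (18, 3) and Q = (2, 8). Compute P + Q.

(6, 17)

(18, 3) + (2, 8). λ = (8 - 3)/(2 - 18) ≡ 5/3 mod 19. 3⁻¹ ≡ 13 (mod 19), so λ ≡ 8.
  x = λ² - 18 - 2 = 64 - 20 ≡ 6; y = λ·(18 - 6) - 3 ≡ 17. → (6, 17)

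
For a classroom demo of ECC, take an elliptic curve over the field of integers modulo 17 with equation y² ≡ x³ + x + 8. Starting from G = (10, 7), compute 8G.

(4, 12)

Repeated addition: build up to 8G.
2G: tangent at (10, 7): λ = (3·10² + 1)/(2·7) ≡ 12/14. 14⁻¹ ≡ 11 (mod 17), so λ ≡ 12·11 ≡ 13.
  x = λ² - 10 - 10 = 169 - 20 ≡ 13; y = λ·(10 - 13) - 7 ≡ 5. → (13, 5)
3G: (13, 5) + (10, 7). λ = (7 - 5)/(10 - 13) ≡ 2/14 mod 17. 14⁻¹ ≡ 11 (mod 17), so λ ≡ 5.
  x = λ² - 13 - 10 = 25 - 23 ≡ 2; y = λ·(13 - 2) - 5 ≡ 16. → (2, 16)
4G: (2, 16) + (10, 7). λ = (7 - 16)/(10 - 2) ≡ 8/8 mod 17. 8⁻¹ ≡ 15 (mod 17), so λ ≡ 1.
  x = λ² - 2 - 10 = 1 - 12 ≡ 6; y = λ·(2 - 6) - 16 ≡ 14. → (6, 14)
5G: (6, 14) + (10, 7). λ = (7 - 14)/(10 - 6) ≡ 10/4 mod 17. 4⁻¹ ≡ 13 (mod 17), so λ ≡ 11.
  x = λ² - 6 - 10 = 121 - 16 ≡ 3; y = λ·(6 - 3) - 14 ≡ 2. → (3, 2)
6G: (3, 2) + (10, 7). λ = (7 - 2)/(10 - 3) ≡ 5/7 mod 17. 7⁻¹ ≡ 5 (mod 17) since 7·5 = 35 ≡ 1, so λ ≡ 8.
  x = λ² - 3 - 10 = 64 - 13 ≡ 0; y = λ·(3 - 0) - 2 ≡ 5. → (0, 5)
7G: (0, 5) + (10, 7). λ = (7 - 5)/(10 - 0) ≡ 2/10 mod 17. 10⁻¹ ≡ 12 (mod 17) since 10·12 = 120 ≡ 1, so λ ≡ 7.
  x = λ² - 0 - 10 = 49 - 10 ≡ 5; y = λ·(0 - 5) - 5 ≡ 11. → (5, 11)
8G: (5, 11) + (10, 7). λ = (7 - 11)/(10 - 5) ≡ 13/5 mod 17. 5⁻¹ ≡ 7 (mod 17), so λ ≡ 6.
  x = λ² - 5 - 10 = 36 - 15 ≡ 4; y = λ·(5 - 4) - 11 ≡ 12. → (4, 12)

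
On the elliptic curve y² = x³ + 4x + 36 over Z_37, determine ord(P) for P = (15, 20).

2P: tangent at (15, 20): λ = (3·15² + 4)/(2·20) ≡ 13/3. 3⁻¹ ≡ 25 (mod 37), so λ ≡ 13·25 ≡ 29.
  x = λ² - 15 - 15 = 841 - 30 ≡ 34; y = λ·(15 - 34) - 20 ≡ 21. → (34, 21)
3P: (34, 21) + (15, 20). λ = (20 - 21)/(15 - 34) ≡ 36/18 mod 37. 18⁻¹ ≡ 35 (mod 37) since 18·35 = 630 ≡ 1, so λ ≡ 2.
  x = λ² - 34 - 15 = 4 - 49 ≡ 29; y = λ·(34 - 29) - 21 ≡ 26. → (29, 26)
4P: (29, 26) + (15, 20). λ = (20 - 26)/(15 - 29) ≡ 31/23 mod 37. 23⁻¹ ≡ 29 (mod 37) since 23·29 = 667 ≡ 1, so λ ≡ 11.
  x = λ² - 29 - 15 = 121 - 44 ≡ 3; y = λ·(29 - 3) - 26 ≡ 1. → (3, 1)
5P: (3, 1) + (15, 20). λ = (20 - 1)/(15 - 3) ≡ 19/12 mod 37. 12⁻¹ ≡ 34 (mod 37), so λ ≡ 17.
  x = λ² - 3 - 15 = 289 - 18 ≡ 12; y = λ·(3 - 12) - 1 ≡ 31. → (12, 31)
6P: (12, 31) + (15, 20). λ = (20 - 31)/(15 - 12) ≡ 26/3 mod 37. 3⁻¹ ≡ 25 (mod 37), so λ ≡ 21.
  x = λ² - 12 - 15 = 441 - 27 ≡ 7; y = λ·(12 - 7) - 31 ≡ 0. → (7, 0)
7P: (7, 0) + (15, 20). λ = (20 - 0)/(15 - 7) ≡ 20/8 mod 37. 8⁻¹ ≡ 14 (mod 37), so λ ≡ 21.
  x = λ² - 7 - 15 = 441 - 22 ≡ 12; y = λ·(7 - 12) - 0 ≡ 6. → (12, 6)
8P: (12, 6) + (15, 20). λ = (20 - 6)/(15 - 12) ≡ 14/3 mod 37. 3⁻¹ ≡ 25 (mod 37) since 3·25 = 75 ≡ 1, so λ ≡ 17.
  x = λ² - 12 - 15 = 289 - 27 ≡ 3; y = λ·(12 - 3) - 6 ≡ 36. → (3, 36)
9P: (3, 36) + (15, 20). λ = (20 - 36)/(15 - 3) ≡ 21/12 mod 37. 12⁻¹ ≡ 34 (mod 37), so λ ≡ 11.
  x = λ² - 3 - 15 = 121 - 18 ≡ 29; y = λ·(3 - 29) - 36 ≡ 11. → (29, 11)
10P: (29, 11) + (15, 20). λ = (20 - 11)/(15 - 29) ≡ 9/23 mod 37. 23⁻¹ ≡ 29 (mod 37) since 23·29 = 667 ≡ 1, so λ ≡ 2.
  x = λ² - 29 - 15 = 4 - 44 ≡ 34; y = λ·(29 - 34) - 11 ≡ 16. → (34, 16)
11P: (34, 16) + (15, 20). λ = (20 - 16)/(15 - 34) ≡ 4/18 mod 37. 18⁻¹ ≡ 35 (mod 37) since 18·35 = 630 ≡ 1, so λ ≡ 29.
  x = λ² - 34 - 15 = 841 - 49 ≡ 15; y = λ·(34 - 15) - 16 ≡ 17. → (15, 17)
12P: (15, 17) + (15, 20): same x and y₁ ≡ -y₂, so the sum is the point at infinity.
12P = the point at infinity, so the order is 12.

12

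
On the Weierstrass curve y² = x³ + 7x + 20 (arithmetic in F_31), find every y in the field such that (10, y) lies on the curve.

x³ + 7x + 20 = 1090 ≡ 5 (mod 31).
Square roots of 5 mod 31: 6 and 25 (since 6² = 36 ≡ 5).

6, 25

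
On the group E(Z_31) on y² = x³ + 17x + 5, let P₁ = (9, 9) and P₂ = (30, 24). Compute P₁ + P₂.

(2, 27)

(9, 9) + (30, 24). λ = (24 - 9)/(30 - 9) ≡ 15/21 mod 31. 21⁻¹ ≡ 3 (mod 31), so λ ≡ 14.
  x = λ² - 9 - 30 = 196 - 39 ≡ 2; y = λ·(9 - 2) - 9 ≡ 27. → (2, 27)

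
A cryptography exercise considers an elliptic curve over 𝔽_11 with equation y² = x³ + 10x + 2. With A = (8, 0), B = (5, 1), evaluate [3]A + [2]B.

(6, 5)

First 3A:
Repeated addition: build up to 3A.
2A: (8, 0) + (8, 0): same x and y₁ ≡ -y₂, so the sum is O.
3A: O + (8, 0) = (8, 0) (identity).
3A = (8, 0).
Next 2B:
Repeated addition: build up to 2B.
2B: tangent at (5, 1): λ = (3·5² + 10)/(2·1) ≡ 8/2. 2⁻¹ ≡ 6 (mod 11), so λ ≡ 8·6 ≡ 4.
  x = λ² - 5 - 5 = 16 - 10 ≡ 6; y = λ·(5 - 6) - 1 ≡ 6. → (6, 6)
2B = (6, 6).
Finally 3A + 2B:
(8, 0) + (6, 6). λ = (6 - 0)/(6 - 8) ≡ 6/9 mod 11. 9⁻¹ ≡ 5 (mod 11), so λ ≡ 8.
  x = λ² - 8 - 6 = 64 - 14 ≡ 6; y = λ·(8 - 6) - 0 ≡ 5. → (6, 5)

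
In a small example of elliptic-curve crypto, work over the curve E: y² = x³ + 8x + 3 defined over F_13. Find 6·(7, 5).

(10, 2)

Write G = (7, 5).
Double-and-add on 6 = (110)₂. Start with G = (7, 5) for the leading 1-bit.
double: tangent at (7, 5): λ = (3·7² + 8)/(2·5) ≡ 12/10. 10⁻¹ ≡ 4 (mod 13) since 10·4 = 40 ≡ 1, so λ ≡ 12·4 ≡ 9.
  x = λ² - 7 - 7 = 81 - 14 ≡ 2; y = λ·(7 - 2) - 5 ≡ 1. → (2, 1)
add G: (2, 1) + (7, 5). λ = (5 - 1)/(7 - 2) ≡ 4/5 mod 13. 5⁻¹ ≡ 8 (mod 13), so λ ≡ 6.
  x = λ² - 2 - 7 = 36 - 9 ≡ 1; y = λ·(2 - 1) - 1 ≡ 5. → (1, 5)
double: tangent at (1, 5): λ = (3·1² + 8)/(2·5) ≡ 11/10. 10⁻¹ ≡ 4 (mod 13), so λ ≡ 11·4 ≡ 5.
  x = λ² - 1 - 1 = 25 - 2 ≡ 10; y = λ·(1 - 10) - 5 ≡ 2. → (10, 2)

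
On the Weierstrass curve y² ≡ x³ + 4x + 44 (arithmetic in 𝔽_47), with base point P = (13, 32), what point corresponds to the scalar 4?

(5, 1)

Repeated addition: build up to 4P.
2P: tangent at (13, 32): λ = (3·13² + 4)/(2·32) ≡ 41/17. 17⁻¹ ≡ 36 (mod 47), so λ ≡ 41·36 ≡ 19.
  x = λ² - 13 - 13 = 361 - 26 ≡ 6; y = λ·(13 - 6) - 32 ≡ 7. → (6, 7)
3P: (6, 7) + (13, 32). λ = (32 - 7)/(13 - 6) ≡ 25/7 mod 47. 7⁻¹ ≡ 27 (mod 47) since 7·27 = 189 ≡ 1, so λ ≡ 17.
  x = λ² - 6 - 13 = 289 - 19 ≡ 35; y = λ·(6 - 35) - 7 ≡ 17. → (35, 17)
4P: (35, 17) + (13, 32). λ = (32 - 17)/(13 - 35) ≡ 15/25 mod 47. 25⁻¹ ≡ 32 (mod 47), so λ ≡ 10.
  x = λ² - 35 - 13 = 100 - 48 ≡ 5; y = λ·(35 - 5) - 17 ≡ 1. → (5, 1)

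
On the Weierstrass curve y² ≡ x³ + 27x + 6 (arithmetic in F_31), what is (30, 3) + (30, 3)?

tangent at (30, 3): λ = (3·30² + 27)/(2·3) ≡ 30/6. 6⁻¹ ≡ 26 (mod 31), so λ ≡ 30·26 ≡ 5.
  x = λ² - 30 - 30 = 25 - 60 ≡ 27; y = λ·(30 - 27) - 3 ≡ 12. → (27, 12)

(27, 12)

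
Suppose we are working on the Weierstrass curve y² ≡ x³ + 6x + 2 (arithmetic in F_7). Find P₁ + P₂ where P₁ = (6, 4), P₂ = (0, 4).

(1, 3)

(6, 4) + (0, 4). λ = (4 - 4)/(0 - 6) ≡ 0/1 mod 7. 1⁻¹ ≡ 1 (mod 7) since 1·1 = 1 ≡ 1, so λ ≡ 0.
  x = λ² - 6 - 0 = 0 - 6 ≡ 1; y = λ·(6 - 1) - 4 ≡ 3. → (1, 3)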